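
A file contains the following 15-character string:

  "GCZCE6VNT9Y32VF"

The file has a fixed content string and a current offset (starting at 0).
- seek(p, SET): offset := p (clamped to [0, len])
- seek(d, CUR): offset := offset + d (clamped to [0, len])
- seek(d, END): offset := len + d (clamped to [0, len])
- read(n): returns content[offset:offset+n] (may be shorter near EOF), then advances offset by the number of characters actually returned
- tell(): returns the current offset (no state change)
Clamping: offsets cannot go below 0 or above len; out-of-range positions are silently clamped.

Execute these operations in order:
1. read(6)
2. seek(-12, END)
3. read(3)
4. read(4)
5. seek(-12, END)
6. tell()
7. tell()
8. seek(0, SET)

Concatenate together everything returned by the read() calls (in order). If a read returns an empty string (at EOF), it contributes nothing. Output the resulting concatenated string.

Answer: GCZCE6CE6VNT9

Derivation:
After 1 (read(6)): returned 'GCZCE6', offset=6
After 2 (seek(-12, END)): offset=3
After 3 (read(3)): returned 'CE6', offset=6
After 4 (read(4)): returned 'VNT9', offset=10
After 5 (seek(-12, END)): offset=3
After 6 (tell()): offset=3
After 7 (tell()): offset=3
After 8 (seek(0, SET)): offset=0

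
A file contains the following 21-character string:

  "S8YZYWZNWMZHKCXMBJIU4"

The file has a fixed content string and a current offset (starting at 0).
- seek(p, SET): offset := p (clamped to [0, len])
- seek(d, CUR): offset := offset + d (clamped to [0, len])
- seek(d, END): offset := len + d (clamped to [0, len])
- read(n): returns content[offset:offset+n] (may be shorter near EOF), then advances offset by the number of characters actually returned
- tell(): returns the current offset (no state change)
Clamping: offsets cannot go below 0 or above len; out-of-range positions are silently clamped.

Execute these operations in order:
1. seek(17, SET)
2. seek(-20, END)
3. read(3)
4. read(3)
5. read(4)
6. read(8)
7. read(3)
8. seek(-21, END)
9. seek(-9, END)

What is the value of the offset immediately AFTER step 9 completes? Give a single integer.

After 1 (seek(17, SET)): offset=17
After 2 (seek(-20, END)): offset=1
After 3 (read(3)): returned '8YZ', offset=4
After 4 (read(3)): returned 'YWZ', offset=7
After 5 (read(4)): returned 'NWMZ', offset=11
After 6 (read(8)): returned 'HKCXMBJI', offset=19
After 7 (read(3)): returned 'U4', offset=21
After 8 (seek(-21, END)): offset=0
After 9 (seek(-9, END)): offset=12

Answer: 12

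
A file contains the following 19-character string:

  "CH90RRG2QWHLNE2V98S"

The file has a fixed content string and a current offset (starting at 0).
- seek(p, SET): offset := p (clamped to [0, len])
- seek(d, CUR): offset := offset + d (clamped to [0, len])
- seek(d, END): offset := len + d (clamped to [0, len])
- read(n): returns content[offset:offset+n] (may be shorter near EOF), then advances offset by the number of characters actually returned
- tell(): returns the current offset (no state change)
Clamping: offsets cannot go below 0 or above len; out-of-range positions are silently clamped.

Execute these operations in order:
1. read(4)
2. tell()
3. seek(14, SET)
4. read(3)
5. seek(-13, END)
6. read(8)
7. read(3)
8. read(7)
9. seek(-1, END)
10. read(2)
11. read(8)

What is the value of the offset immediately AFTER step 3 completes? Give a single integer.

After 1 (read(4)): returned 'CH90', offset=4
After 2 (tell()): offset=4
After 3 (seek(14, SET)): offset=14

Answer: 14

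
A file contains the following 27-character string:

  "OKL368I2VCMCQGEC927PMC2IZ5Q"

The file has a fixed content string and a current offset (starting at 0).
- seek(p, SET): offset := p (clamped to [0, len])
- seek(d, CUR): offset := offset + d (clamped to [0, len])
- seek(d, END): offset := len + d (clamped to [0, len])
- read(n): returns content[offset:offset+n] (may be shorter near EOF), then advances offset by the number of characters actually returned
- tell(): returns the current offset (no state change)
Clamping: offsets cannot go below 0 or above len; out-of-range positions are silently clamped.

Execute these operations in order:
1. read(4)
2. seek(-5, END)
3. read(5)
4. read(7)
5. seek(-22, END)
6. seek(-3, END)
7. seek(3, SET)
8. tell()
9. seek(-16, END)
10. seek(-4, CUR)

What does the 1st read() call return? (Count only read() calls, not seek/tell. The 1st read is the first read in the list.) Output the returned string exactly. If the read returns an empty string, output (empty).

Answer: OKL3

Derivation:
After 1 (read(4)): returned 'OKL3', offset=4
After 2 (seek(-5, END)): offset=22
After 3 (read(5)): returned '2IZ5Q', offset=27
After 4 (read(7)): returned '', offset=27
After 5 (seek(-22, END)): offset=5
After 6 (seek(-3, END)): offset=24
After 7 (seek(3, SET)): offset=3
After 8 (tell()): offset=3
After 9 (seek(-16, END)): offset=11
After 10 (seek(-4, CUR)): offset=7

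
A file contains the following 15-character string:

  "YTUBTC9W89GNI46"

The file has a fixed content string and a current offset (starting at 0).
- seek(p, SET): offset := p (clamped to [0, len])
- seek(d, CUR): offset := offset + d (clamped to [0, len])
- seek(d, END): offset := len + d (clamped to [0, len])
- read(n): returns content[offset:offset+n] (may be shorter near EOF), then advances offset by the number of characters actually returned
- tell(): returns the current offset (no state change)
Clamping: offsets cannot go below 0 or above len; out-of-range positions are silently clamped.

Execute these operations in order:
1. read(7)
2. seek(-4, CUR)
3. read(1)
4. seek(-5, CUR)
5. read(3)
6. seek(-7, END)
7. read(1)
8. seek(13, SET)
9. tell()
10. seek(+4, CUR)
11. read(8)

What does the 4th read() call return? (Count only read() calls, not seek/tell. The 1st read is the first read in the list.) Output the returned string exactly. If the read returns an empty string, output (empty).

Answer: 8

Derivation:
After 1 (read(7)): returned 'YTUBTC9', offset=7
After 2 (seek(-4, CUR)): offset=3
After 3 (read(1)): returned 'B', offset=4
After 4 (seek(-5, CUR)): offset=0
After 5 (read(3)): returned 'YTU', offset=3
After 6 (seek(-7, END)): offset=8
After 7 (read(1)): returned '8', offset=9
After 8 (seek(13, SET)): offset=13
After 9 (tell()): offset=13
After 10 (seek(+4, CUR)): offset=15
After 11 (read(8)): returned '', offset=15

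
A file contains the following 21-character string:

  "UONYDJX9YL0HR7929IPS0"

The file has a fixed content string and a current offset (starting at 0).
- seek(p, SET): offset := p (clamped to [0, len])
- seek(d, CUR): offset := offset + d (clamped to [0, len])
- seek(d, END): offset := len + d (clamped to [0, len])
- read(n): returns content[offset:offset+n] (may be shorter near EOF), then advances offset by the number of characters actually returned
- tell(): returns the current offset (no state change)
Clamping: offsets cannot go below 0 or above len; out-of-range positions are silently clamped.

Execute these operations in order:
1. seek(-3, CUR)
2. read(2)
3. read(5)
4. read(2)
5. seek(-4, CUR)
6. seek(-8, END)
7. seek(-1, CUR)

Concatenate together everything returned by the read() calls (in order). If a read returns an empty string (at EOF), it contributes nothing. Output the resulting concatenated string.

After 1 (seek(-3, CUR)): offset=0
After 2 (read(2)): returned 'UO', offset=2
After 3 (read(5)): returned 'NYDJX', offset=7
After 4 (read(2)): returned '9Y', offset=9
After 5 (seek(-4, CUR)): offset=5
After 6 (seek(-8, END)): offset=13
After 7 (seek(-1, CUR)): offset=12

Answer: UONYDJX9Y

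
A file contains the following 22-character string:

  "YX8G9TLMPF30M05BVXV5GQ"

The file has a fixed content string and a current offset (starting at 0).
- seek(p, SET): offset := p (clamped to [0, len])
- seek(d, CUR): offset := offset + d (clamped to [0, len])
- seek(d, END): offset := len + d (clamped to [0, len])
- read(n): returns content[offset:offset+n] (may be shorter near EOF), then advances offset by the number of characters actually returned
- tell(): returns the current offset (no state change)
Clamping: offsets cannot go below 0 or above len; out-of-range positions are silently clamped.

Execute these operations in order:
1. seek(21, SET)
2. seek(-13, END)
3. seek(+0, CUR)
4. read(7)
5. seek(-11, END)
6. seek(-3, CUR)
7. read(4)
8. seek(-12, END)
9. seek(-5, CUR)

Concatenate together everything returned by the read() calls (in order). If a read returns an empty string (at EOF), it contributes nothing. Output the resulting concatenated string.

Answer: F30M05BPF30

Derivation:
After 1 (seek(21, SET)): offset=21
After 2 (seek(-13, END)): offset=9
After 3 (seek(+0, CUR)): offset=9
After 4 (read(7)): returned 'F30M05B', offset=16
After 5 (seek(-11, END)): offset=11
After 6 (seek(-3, CUR)): offset=8
After 7 (read(4)): returned 'PF30', offset=12
After 8 (seek(-12, END)): offset=10
After 9 (seek(-5, CUR)): offset=5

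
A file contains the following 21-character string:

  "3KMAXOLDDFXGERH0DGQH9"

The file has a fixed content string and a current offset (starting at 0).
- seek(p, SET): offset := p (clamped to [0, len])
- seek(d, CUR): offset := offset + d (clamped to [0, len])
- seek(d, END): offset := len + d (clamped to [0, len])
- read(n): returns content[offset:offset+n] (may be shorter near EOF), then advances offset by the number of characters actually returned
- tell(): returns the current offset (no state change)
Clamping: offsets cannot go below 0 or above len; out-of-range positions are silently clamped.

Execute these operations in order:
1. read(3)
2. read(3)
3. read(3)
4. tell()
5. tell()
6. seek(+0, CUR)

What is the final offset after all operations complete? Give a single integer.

After 1 (read(3)): returned '3KM', offset=3
After 2 (read(3)): returned 'AXO', offset=6
After 3 (read(3)): returned 'LDD', offset=9
After 4 (tell()): offset=9
After 5 (tell()): offset=9
After 6 (seek(+0, CUR)): offset=9

Answer: 9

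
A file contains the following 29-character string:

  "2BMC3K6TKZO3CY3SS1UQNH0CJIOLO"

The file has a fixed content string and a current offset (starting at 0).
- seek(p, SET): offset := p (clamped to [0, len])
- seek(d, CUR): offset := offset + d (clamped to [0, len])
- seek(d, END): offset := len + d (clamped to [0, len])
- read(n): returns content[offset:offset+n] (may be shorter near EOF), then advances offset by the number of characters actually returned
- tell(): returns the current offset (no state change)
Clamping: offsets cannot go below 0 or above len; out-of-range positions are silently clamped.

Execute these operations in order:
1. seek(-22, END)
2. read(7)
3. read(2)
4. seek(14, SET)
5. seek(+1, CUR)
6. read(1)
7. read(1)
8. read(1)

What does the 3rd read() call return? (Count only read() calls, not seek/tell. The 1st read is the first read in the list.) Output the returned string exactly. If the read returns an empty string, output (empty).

After 1 (seek(-22, END)): offset=7
After 2 (read(7)): returned 'TKZO3CY', offset=14
After 3 (read(2)): returned '3S', offset=16
After 4 (seek(14, SET)): offset=14
After 5 (seek(+1, CUR)): offset=15
After 6 (read(1)): returned 'S', offset=16
After 7 (read(1)): returned 'S', offset=17
After 8 (read(1)): returned '1', offset=18

Answer: S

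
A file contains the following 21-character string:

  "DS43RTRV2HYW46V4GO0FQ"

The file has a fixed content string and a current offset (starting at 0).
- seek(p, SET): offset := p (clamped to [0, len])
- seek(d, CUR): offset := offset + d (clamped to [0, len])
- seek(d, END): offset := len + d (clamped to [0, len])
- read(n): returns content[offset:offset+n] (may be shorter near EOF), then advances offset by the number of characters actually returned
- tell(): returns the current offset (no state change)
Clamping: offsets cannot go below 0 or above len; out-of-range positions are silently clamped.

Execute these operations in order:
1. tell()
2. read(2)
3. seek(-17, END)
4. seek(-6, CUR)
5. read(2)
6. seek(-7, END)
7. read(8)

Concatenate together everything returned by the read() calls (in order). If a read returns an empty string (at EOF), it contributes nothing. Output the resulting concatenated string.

After 1 (tell()): offset=0
After 2 (read(2)): returned 'DS', offset=2
After 3 (seek(-17, END)): offset=4
After 4 (seek(-6, CUR)): offset=0
After 5 (read(2)): returned 'DS', offset=2
After 6 (seek(-7, END)): offset=14
After 7 (read(8)): returned 'V4GO0FQ', offset=21

Answer: DSDSV4GO0FQ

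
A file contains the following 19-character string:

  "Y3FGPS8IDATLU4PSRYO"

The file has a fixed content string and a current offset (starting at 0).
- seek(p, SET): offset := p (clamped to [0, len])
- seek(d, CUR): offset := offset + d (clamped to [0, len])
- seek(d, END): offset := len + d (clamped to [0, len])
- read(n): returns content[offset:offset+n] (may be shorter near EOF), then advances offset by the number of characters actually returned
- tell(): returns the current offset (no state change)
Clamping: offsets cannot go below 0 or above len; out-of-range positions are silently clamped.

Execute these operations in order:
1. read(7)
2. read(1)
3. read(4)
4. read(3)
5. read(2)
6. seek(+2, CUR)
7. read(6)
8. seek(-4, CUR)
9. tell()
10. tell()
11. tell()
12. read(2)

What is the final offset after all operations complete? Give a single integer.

Answer: 17

Derivation:
After 1 (read(7)): returned 'Y3FGPS8', offset=7
After 2 (read(1)): returned 'I', offset=8
After 3 (read(4)): returned 'DATL', offset=12
After 4 (read(3)): returned 'U4P', offset=15
After 5 (read(2)): returned 'SR', offset=17
After 6 (seek(+2, CUR)): offset=19
After 7 (read(6)): returned '', offset=19
After 8 (seek(-4, CUR)): offset=15
After 9 (tell()): offset=15
After 10 (tell()): offset=15
After 11 (tell()): offset=15
After 12 (read(2)): returned 'SR', offset=17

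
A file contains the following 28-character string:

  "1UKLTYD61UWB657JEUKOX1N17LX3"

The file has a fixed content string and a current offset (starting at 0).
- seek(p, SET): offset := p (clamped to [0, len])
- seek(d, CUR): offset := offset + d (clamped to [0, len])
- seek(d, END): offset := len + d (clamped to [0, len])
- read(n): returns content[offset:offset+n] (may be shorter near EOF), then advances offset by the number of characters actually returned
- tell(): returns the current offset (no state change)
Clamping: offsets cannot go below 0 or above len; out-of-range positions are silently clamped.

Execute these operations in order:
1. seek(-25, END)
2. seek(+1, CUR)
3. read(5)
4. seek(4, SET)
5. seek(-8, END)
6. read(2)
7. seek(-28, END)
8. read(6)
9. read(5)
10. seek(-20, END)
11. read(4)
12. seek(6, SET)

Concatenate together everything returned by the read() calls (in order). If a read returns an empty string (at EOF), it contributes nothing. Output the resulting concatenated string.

After 1 (seek(-25, END)): offset=3
After 2 (seek(+1, CUR)): offset=4
After 3 (read(5)): returned 'TYD61', offset=9
After 4 (seek(4, SET)): offset=4
After 5 (seek(-8, END)): offset=20
After 6 (read(2)): returned 'X1', offset=22
After 7 (seek(-28, END)): offset=0
After 8 (read(6)): returned '1UKLTY', offset=6
After 9 (read(5)): returned 'D61UW', offset=11
After 10 (seek(-20, END)): offset=8
After 11 (read(4)): returned '1UWB', offset=12
After 12 (seek(6, SET)): offset=6

Answer: TYD61X11UKLTYD61UW1UWB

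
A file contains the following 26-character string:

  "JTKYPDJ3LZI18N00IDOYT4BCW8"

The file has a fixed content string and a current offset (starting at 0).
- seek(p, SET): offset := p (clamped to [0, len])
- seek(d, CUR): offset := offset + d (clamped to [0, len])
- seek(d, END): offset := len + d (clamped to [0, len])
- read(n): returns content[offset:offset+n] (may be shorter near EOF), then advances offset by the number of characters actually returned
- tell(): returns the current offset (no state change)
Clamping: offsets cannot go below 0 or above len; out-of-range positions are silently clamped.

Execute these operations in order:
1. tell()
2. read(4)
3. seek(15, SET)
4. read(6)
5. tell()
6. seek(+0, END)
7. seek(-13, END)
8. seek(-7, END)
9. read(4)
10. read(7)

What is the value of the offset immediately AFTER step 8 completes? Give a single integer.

Answer: 19

Derivation:
After 1 (tell()): offset=0
After 2 (read(4)): returned 'JTKY', offset=4
After 3 (seek(15, SET)): offset=15
After 4 (read(6)): returned '0IDOYT', offset=21
After 5 (tell()): offset=21
After 6 (seek(+0, END)): offset=26
After 7 (seek(-13, END)): offset=13
After 8 (seek(-7, END)): offset=19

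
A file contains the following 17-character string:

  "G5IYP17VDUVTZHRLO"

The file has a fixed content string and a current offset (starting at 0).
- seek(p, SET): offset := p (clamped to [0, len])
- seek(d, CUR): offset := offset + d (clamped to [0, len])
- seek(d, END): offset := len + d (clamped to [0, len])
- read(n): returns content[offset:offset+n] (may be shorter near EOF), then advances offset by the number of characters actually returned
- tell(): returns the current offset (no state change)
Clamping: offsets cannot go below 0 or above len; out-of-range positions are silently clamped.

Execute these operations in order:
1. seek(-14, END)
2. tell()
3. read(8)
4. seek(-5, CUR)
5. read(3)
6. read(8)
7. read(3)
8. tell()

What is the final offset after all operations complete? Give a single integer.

Answer: 17

Derivation:
After 1 (seek(-14, END)): offset=3
After 2 (tell()): offset=3
After 3 (read(8)): returned 'YP17VDUV', offset=11
After 4 (seek(-5, CUR)): offset=6
After 5 (read(3)): returned '7VD', offset=9
After 6 (read(8)): returned 'UVTZHRLO', offset=17
After 7 (read(3)): returned '', offset=17
After 8 (tell()): offset=17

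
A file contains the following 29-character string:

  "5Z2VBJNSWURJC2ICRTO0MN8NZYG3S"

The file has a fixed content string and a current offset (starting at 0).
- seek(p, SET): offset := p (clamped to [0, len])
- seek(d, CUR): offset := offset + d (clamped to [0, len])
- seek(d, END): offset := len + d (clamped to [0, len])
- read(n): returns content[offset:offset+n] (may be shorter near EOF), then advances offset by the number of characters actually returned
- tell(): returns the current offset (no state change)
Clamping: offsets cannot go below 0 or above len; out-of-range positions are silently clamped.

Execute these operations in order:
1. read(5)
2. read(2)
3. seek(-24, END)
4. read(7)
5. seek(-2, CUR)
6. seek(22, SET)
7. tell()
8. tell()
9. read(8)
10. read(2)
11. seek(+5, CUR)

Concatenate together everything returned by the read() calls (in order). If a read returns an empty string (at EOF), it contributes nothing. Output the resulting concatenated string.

After 1 (read(5)): returned '5Z2VB', offset=5
After 2 (read(2)): returned 'JN', offset=7
After 3 (seek(-24, END)): offset=5
After 4 (read(7)): returned 'JNSWURJ', offset=12
After 5 (seek(-2, CUR)): offset=10
After 6 (seek(22, SET)): offset=22
After 7 (tell()): offset=22
After 8 (tell()): offset=22
After 9 (read(8)): returned '8NZYG3S', offset=29
After 10 (read(2)): returned '', offset=29
After 11 (seek(+5, CUR)): offset=29

Answer: 5Z2VBJNJNSWURJ8NZYG3S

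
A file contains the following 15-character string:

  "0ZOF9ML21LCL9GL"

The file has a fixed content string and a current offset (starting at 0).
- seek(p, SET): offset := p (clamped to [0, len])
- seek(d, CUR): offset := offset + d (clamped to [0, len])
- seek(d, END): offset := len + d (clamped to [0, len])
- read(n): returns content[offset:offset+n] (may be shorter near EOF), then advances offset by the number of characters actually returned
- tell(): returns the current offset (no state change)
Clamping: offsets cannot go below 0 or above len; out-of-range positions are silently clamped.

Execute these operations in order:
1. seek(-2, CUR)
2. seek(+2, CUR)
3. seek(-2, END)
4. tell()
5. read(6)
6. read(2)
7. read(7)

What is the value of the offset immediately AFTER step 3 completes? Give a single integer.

After 1 (seek(-2, CUR)): offset=0
After 2 (seek(+2, CUR)): offset=2
After 3 (seek(-2, END)): offset=13

Answer: 13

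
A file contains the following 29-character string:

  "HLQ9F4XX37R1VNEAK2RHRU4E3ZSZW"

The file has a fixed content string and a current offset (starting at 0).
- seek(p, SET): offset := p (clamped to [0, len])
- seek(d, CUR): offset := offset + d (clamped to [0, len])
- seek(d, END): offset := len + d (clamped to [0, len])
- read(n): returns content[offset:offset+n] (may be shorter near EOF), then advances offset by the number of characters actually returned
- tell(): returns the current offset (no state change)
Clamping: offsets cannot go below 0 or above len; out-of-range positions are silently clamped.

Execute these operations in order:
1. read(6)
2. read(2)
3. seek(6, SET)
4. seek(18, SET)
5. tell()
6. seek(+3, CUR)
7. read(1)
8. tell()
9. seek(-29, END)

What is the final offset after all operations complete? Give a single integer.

After 1 (read(6)): returned 'HLQ9F4', offset=6
After 2 (read(2)): returned 'XX', offset=8
After 3 (seek(6, SET)): offset=6
After 4 (seek(18, SET)): offset=18
After 5 (tell()): offset=18
After 6 (seek(+3, CUR)): offset=21
After 7 (read(1)): returned 'U', offset=22
After 8 (tell()): offset=22
After 9 (seek(-29, END)): offset=0

Answer: 0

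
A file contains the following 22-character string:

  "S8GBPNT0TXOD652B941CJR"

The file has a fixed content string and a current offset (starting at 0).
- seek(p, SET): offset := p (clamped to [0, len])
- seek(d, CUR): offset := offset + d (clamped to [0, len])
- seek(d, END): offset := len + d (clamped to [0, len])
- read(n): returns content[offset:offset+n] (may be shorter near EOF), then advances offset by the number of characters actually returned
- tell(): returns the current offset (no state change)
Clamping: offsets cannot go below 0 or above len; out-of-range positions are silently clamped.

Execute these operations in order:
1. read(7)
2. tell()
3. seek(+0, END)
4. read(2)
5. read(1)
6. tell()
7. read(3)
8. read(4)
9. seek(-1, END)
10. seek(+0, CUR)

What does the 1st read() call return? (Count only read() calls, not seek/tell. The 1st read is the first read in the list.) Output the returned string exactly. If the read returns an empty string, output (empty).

After 1 (read(7)): returned 'S8GBPNT', offset=7
After 2 (tell()): offset=7
After 3 (seek(+0, END)): offset=22
After 4 (read(2)): returned '', offset=22
After 5 (read(1)): returned '', offset=22
After 6 (tell()): offset=22
After 7 (read(3)): returned '', offset=22
After 8 (read(4)): returned '', offset=22
After 9 (seek(-1, END)): offset=21
After 10 (seek(+0, CUR)): offset=21

Answer: S8GBPNT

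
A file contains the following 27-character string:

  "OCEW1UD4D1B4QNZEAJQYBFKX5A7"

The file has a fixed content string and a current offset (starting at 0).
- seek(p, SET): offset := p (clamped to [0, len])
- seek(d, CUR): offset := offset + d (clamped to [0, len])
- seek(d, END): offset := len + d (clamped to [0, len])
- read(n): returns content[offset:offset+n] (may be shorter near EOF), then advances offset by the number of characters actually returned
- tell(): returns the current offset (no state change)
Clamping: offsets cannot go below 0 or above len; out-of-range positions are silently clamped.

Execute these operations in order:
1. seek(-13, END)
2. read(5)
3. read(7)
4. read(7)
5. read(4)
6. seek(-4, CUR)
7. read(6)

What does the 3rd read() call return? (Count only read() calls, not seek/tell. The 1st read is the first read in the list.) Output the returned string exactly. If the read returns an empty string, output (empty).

After 1 (seek(-13, END)): offset=14
After 2 (read(5)): returned 'ZEAJQ', offset=19
After 3 (read(7)): returned 'YBFKX5A', offset=26
After 4 (read(7)): returned '7', offset=27
After 5 (read(4)): returned '', offset=27
After 6 (seek(-4, CUR)): offset=23
After 7 (read(6)): returned 'X5A7', offset=27

Answer: 7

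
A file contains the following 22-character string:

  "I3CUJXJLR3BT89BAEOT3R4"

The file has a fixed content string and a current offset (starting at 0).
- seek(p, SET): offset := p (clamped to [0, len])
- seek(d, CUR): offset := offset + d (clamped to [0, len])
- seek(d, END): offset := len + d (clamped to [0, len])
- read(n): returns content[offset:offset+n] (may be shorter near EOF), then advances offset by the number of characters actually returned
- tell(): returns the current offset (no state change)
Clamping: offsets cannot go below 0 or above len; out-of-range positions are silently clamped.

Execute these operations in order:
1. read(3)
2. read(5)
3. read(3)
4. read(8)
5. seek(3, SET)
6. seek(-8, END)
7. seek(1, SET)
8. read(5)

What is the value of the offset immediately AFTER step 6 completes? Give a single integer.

Answer: 14

Derivation:
After 1 (read(3)): returned 'I3C', offset=3
After 2 (read(5)): returned 'UJXJL', offset=8
After 3 (read(3)): returned 'R3B', offset=11
After 4 (read(8)): returned 'T89BAEOT', offset=19
After 5 (seek(3, SET)): offset=3
After 6 (seek(-8, END)): offset=14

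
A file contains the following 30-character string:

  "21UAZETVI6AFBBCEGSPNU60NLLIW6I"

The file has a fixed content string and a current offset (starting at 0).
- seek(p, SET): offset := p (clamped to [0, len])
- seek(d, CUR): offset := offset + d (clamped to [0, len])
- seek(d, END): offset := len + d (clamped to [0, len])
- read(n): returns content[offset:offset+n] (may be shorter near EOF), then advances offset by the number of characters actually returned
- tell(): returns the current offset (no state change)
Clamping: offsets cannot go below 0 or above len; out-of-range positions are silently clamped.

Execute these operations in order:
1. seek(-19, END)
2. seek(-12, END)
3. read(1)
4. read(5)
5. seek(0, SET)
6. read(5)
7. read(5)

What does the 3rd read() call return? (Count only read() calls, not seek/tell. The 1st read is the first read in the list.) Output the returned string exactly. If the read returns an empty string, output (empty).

Answer: 21UAZ

Derivation:
After 1 (seek(-19, END)): offset=11
After 2 (seek(-12, END)): offset=18
After 3 (read(1)): returned 'P', offset=19
After 4 (read(5)): returned 'NU60N', offset=24
After 5 (seek(0, SET)): offset=0
After 6 (read(5)): returned '21UAZ', offset=5
After 7 (read(5)): returned 'ETVI6', offset=10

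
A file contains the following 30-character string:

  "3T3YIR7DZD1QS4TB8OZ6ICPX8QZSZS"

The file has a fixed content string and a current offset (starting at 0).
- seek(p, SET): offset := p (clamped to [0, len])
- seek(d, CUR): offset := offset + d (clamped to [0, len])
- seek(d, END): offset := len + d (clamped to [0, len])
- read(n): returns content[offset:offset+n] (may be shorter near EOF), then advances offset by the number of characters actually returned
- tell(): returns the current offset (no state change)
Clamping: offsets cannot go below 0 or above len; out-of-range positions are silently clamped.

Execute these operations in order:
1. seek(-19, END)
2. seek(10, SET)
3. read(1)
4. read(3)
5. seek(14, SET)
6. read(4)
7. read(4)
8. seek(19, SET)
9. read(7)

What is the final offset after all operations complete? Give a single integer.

After 1 (seek(-19, END)): offset=11
After 2 (seek(10, SET)): offset=10
After 3 (read(1)): returned '1', offset=11
After 4 (read(3)): returned 'QS4', offset=14
After 5 (seek(14, SET)): offset=14
After 6 (read(4)): returned 'TB8O', offset=18
After 7 (read(4)): returned 'Z6IC', offset=22
After 8 (seek(19, SET)): offset=19
After 9 (read(7)): returned '6ICPX8Q', offset=26

Answer: 26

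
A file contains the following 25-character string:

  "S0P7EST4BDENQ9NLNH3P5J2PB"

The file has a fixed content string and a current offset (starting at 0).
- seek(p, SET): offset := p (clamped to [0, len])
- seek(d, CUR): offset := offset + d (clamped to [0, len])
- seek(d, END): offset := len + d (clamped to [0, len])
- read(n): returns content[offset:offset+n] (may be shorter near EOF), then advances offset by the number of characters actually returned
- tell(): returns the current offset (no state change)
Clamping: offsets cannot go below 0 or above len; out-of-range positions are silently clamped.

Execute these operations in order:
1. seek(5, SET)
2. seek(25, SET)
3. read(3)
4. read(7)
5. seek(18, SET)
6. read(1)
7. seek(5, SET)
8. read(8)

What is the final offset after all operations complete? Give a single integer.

Answer: 13

Derivation:
After 1 (seek(5, SET)): offset=5
After 2 (seek(25, SET)): offset=25
After 3 (read(3)): returned '', offset=25
After 4 (read(7)): returned '', offset=25
After 5 (seek(18, SET)): offset=18
After 6 (read(1)): returned '3', offset=19
After 7 (seek(5, SET)): offset=5
After 8 (read(8)): returned 'ST4BDENQ', offset=13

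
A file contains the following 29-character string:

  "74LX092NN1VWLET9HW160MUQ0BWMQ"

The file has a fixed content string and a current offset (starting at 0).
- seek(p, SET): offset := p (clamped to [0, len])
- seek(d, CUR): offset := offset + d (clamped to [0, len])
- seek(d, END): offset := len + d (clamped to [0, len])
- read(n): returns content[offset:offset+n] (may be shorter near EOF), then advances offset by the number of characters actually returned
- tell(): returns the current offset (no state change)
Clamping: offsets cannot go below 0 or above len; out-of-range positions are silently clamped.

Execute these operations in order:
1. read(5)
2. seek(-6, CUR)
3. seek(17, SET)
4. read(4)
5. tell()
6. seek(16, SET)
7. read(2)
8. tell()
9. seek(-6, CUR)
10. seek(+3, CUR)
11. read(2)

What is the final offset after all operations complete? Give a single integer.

Answer: 17

Derivation:
After 1 (read(5)): returned '74LX0', offset=5
After 2 (seek(-6, CUR)): offset=0
After 3 (seek(17, SET)): offset=17
After 4 (read(4)): returned 'W160', offset=21
After 5 (tell()): offset=21
After 6 (seek(16, SET)): offset=16
After 7 (read(2)): returned 'HW', offset=18
After 8 (tell()): offset=18
After 9 (seek(-6, CUR)): offset=12
After 10 (seek(+3, CUR)): offset=15
After 11 (read(2)): returned '9H', offset=17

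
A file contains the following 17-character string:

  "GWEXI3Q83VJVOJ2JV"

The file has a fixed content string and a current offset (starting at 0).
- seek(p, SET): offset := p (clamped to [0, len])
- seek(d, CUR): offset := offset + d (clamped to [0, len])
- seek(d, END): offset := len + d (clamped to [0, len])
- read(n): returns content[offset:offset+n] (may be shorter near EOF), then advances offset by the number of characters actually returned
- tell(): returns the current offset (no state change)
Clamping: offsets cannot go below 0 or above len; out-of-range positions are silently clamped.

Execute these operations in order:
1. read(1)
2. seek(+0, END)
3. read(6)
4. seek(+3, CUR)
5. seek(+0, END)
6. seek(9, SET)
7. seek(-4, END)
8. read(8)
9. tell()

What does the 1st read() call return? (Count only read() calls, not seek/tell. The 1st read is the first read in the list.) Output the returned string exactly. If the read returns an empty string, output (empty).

Answer: G

Derivation:
After 1 (read(1)): returned 'G', offset=1
After 2 (seek(+0, END)): offset=17
After 3 (read(6)): returned '', offset=17
After 4 (seek(+3, CUR)): offset=17
After 5 (seek(+0, END)): offset=17
After 6 (seek(9, SET)): offset=9
After 7 (seek(-4, END)): offset=13
After 8 (read(8)): returned 'J2JV', offset=17
After 9 (tell()): offset=17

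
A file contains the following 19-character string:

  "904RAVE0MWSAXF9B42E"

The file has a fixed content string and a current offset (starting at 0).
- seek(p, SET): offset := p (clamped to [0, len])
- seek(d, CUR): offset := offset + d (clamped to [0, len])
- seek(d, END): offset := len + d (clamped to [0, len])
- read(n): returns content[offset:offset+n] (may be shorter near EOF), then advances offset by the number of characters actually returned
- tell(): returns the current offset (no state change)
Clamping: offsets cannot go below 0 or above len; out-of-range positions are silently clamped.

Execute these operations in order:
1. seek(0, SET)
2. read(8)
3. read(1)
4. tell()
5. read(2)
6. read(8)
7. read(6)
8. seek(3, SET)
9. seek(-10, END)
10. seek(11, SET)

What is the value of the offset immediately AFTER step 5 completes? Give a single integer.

Answer: 11

Derivation:
After 1 (seek(0, SET)): offset=0
After 2 (read(8)): returned '904RAVE0', offset=8
After 3 (read(1)): returned 'M', offset=9
After 4 (tell()): offset=9
After 5 (read(2)): returned 'WS', offset=11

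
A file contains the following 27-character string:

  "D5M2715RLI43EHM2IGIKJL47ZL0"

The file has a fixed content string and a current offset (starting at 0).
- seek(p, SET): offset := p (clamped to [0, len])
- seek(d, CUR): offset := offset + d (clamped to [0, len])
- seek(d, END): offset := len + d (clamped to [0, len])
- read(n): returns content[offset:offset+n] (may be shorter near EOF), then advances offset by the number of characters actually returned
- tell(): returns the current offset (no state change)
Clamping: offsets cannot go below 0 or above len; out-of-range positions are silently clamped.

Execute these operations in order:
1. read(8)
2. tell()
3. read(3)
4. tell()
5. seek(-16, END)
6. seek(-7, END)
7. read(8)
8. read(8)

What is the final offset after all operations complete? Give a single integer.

Answer: 27

Derivation:
After 1 (read(8)): returned 'D5M2715R', offset=8
After 2 (tell()): offset=8
After 3 (read(3)): returned 'LI4', offset=11
After 4 (tell()): offset=11
After 5 (seek(-16, END)): offset=11
After 6 (seek(-7, END)): offset=20
After 7 (read(8)): returned 'JL47ZL0', offset=27
After 8 (read(8)): returned '', offset=27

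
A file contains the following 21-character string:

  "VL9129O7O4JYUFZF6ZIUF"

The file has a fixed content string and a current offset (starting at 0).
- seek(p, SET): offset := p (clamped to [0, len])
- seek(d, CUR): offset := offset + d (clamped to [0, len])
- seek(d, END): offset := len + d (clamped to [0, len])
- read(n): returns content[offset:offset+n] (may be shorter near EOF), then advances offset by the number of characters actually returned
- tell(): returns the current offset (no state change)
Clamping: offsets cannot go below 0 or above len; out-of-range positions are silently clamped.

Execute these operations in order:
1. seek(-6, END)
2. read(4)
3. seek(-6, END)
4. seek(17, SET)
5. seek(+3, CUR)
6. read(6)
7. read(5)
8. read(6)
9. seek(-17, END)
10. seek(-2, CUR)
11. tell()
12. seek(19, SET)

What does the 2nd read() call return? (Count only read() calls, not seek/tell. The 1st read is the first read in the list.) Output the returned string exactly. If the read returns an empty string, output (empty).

After 1 (seek(-6, END)): offset=15
After 2 (read(4)): returned 'F6ZI', offset=19
After 3 (seek(-6, END)): offset=15
After 4 (seek(17, SET)): offset=17
After 5 (seek(+3, CUR)): offset=20
After 6 (read(6)): returned 'F', offset=21
After 7 (read(5)): returned '', offset=21
After 8 (read(6)): returned '', offset=21
After 9 (seek(-17, END)): offset=4
After 10 (seek(-2, CUR)): offset=2
After 11 (tell()): offset=2
After 12 (seek(19, SET)): offset=19

Answer: F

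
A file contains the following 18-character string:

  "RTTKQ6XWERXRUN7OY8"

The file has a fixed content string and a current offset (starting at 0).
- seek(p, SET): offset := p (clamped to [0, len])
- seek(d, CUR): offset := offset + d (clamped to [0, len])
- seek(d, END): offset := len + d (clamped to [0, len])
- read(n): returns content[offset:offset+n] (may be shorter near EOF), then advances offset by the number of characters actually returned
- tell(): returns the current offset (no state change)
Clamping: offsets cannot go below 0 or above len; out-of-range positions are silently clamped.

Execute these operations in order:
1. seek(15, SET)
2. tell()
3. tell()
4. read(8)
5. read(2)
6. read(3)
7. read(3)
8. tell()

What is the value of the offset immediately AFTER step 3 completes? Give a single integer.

After 1 (seek(15, SET)): offset=15
After 2 (tell()): offset=15
After 3 (tell()): offset=15

Answer: 15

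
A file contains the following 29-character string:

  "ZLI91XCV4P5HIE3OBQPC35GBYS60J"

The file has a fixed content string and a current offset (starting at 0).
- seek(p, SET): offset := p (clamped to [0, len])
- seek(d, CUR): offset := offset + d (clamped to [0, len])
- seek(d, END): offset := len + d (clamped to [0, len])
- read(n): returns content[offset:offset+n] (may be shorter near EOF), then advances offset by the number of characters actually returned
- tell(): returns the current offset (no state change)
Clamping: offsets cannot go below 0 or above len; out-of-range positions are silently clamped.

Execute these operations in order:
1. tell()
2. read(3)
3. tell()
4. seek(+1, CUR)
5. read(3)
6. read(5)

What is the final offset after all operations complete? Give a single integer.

After 1 (tell()): offset=0
After 2 (read(3)): returned 'ZLI', offset=3
After 3 (tell()): offset=3
After 4 (seek(+1, CUR)): offset=4
After 5 (read(3)): returned '1XC', offset=7
After 6 (read(5)): returned 'V4P5H', offset=12

Answer: 12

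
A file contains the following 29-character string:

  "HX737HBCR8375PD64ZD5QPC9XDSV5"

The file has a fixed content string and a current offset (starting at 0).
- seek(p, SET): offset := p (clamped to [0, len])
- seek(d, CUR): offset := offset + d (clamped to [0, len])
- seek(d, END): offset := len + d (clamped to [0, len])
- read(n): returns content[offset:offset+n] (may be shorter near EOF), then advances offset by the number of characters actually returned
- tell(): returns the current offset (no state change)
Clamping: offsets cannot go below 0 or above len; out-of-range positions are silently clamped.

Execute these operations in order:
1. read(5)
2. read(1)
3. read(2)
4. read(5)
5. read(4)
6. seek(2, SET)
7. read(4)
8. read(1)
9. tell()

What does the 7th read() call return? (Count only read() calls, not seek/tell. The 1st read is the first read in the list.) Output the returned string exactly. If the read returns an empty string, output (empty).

After 1 (read(5)): returned 'HX737', offset=5
After 2 (read(1)): returned 'H', offset=6
After 3 (read(2)): returned 'BC', offset=8
After 4 (read(5)): returned 'R8375', offset=13
After 5 (read(4)): returned 'PD64', offset=17
After 6 (seek(2, SET)): offset=2
After 7 (read(4)): returned '737H', offset=6
After 8 (read(1)): returned 'B', offset=7
After 9 (tell()): offset=7

Answer: B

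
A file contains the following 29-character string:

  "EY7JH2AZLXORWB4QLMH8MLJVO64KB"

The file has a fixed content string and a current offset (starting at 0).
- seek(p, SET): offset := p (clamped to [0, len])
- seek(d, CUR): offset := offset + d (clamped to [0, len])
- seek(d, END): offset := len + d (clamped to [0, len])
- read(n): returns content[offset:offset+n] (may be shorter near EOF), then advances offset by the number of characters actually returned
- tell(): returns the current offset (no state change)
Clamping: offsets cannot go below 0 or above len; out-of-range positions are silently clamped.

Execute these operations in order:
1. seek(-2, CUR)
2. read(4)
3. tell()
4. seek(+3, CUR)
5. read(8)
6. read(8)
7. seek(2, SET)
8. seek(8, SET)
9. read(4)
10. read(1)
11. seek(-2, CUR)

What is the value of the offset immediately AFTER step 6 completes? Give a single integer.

After 1 (seek(-2, CUR)): offset=0
After 2 (read(4)): returned 'EY7J', offset=4
After 3 (tell()): offset=4
After 4 (seek(+3, CUR)): offset=7
After 5 (read(8)): returned 'ZLXORWB4', offset=15
After 6 (read(8)): returned 'QLMH8MLJ', offset=23

Answer: 23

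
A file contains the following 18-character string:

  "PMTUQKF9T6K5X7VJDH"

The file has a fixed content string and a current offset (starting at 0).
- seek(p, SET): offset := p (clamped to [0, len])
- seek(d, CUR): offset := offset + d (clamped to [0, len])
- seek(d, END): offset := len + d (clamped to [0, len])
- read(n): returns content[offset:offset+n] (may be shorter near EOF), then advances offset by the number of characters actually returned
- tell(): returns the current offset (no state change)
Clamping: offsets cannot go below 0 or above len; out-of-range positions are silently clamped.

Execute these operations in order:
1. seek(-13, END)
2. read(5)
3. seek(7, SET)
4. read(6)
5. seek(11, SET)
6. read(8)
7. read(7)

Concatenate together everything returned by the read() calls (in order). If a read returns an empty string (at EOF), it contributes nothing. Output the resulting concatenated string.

Answer: KF9T69T6K5X5X7VJDH

Derivation:
After 1 (seek(-13, END)): offset=5
After 2 (read(5)): returned 'KF9T6', offset=10
After 3 (seek(7, SET)): offset=7
After 4 (read(6)): returned '9T6K5X', offset=13
After 5 (seek(11, SET)): offset=11
After 6 (read(8)): returned '5X7VJDH', offset=18
After 7 (read(7)): returned '', offset=18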